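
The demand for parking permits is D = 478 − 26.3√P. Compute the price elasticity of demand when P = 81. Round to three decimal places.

-0.490

At P = 81, D = 241.3.
dD/dP = −26.3/(2√P) = −26.3/(2·9).
Point elasticity E = (dD/dP)·(P/D) = -1.4611 × 81/241.3 ≈ -0.490.
|E| < 1, so demand is inelastic at this price.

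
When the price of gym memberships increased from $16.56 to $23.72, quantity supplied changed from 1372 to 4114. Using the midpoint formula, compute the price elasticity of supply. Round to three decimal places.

%ΔQ = (4114 − 1372)/[(1372 + 4114)/2] = 2742/2743 ≈ 0.9996.
%ΔP = (23.72 − 16.56)/[(16.56 + 23.72)/2] = 7.16/20.14 ≈ 0.3555.
Arc elasticity E = %ΔQ/%ΔP ≈ 0.9996/0.3555 ≈ 2.812.
|E| > 1: supply is elastic over this range.

2.812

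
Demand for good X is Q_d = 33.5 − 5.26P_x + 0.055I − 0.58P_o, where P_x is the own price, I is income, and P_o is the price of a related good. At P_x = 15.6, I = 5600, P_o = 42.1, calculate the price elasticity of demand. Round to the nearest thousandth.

-0.349

Evaluating quantity at (P_x, I, P_o) gives Q_d = 33.5 − 5.26(15.6) + 0.055(5600) − 0.58(42.1) = 33.5 − 82.056 + 308 − 24.418 = 235.026.
∂Q_d/∂P_x = −5.26, so E_p = (−5.26)·(15.6/235.026) ≈ -0.349.
|E_p| < 1: demand is inelastic.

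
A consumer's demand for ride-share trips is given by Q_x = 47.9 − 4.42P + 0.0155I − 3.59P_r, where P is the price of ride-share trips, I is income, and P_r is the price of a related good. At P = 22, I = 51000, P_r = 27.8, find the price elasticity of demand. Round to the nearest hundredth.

-0.15

At the given point, Q_x = 47.9 − 4.42(22) + 0.0155(51000) − 3.59(27.8) = 47.9 − 97.24 + 790.5 − 99.802 = 641.358.
∂Q_x/∂P = −4.42, so E_p = (−4.42)·(22/641.358) ≈ -0.15.
|E_p| < 1: demand is inelastic.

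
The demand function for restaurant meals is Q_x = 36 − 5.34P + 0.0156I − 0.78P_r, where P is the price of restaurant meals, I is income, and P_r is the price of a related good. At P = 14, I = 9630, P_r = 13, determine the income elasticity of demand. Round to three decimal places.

Evaluating quantity at (P, I, P_r) gives Q_x = 36 − 5.34(14) + 0.0156(9630) − 0.78(13) = 36 − 74.76 + 150.228 − 10.14 = 101.328.
∂Q_x/∂I = +0.0156, so E_I = 0.0156·(9630/101.328) ≈ 1.483.
E_I > 1: normal good (luxury).

1.483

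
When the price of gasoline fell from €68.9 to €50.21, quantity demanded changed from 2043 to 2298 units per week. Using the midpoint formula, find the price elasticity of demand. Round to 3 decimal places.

%ΔQ = (2298 − 2043)/[(2043 + 2298)/2] = 255/2170.5 ≈ 0.1175.
%ΔP = (50.21 − 68.9)/[(68.9 + 50.21)/2] = -18.69/59.555 ≈ -0.3138.
Arc elasticity E = %ΔQ/%ΔP ≈ 0.1175/-0.3138 ≈ -0.374.
|E| < 1: demand is inelastic over this range.

-0.374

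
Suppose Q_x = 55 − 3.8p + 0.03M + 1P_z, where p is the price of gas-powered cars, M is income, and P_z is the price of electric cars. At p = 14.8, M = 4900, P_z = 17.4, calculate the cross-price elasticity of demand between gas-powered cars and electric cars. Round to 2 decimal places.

0.11

Evaluating quantity at (p, M, P_z) gives Q_x = 55 − 3.8(14.8) + 0.03(4900) + 1(17.4) = 55 − 56.24 + 147 + 17.4 = 163.16.
∂Q_x/∂P_z = +1, so E_xy = 1·(17.4/163.16) ≈ 0.11.
E_xy > 0: the goods are substitutes.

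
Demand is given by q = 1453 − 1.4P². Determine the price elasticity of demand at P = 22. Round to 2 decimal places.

At P = 22, q = 775.4.
dq/dP = −2·1.4·P = −61.6.
Point elasticity E = (dq/dP)·(P/q) = -61.6 × 22/775.4 ≈ -1.75.
|E| > 1, so demand is elastic at this price.

-1.75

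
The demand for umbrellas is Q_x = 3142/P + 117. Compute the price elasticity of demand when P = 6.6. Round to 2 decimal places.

-0.80

At P = 6.6, Q_x = 593.0606.
dQ_x/dP = −3142/P² = −72.1304.
Point elasticity E = (dQ_x/dP)·(P/Q_x) = -72.1304 × 6.6/593.0606 ≈ -0.80.
|E| < 1, so demand is inelastic at this price.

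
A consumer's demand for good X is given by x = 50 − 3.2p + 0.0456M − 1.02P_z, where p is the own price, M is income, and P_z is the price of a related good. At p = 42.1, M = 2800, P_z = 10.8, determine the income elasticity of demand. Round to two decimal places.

x = 50 − 3.2(42.1) + 0.0456(2800) − 1.02(10.8) = 50 − 134.72 + 127.68 − 11.016 = 31.944.
∂x/∂M = +0.0456, so E_I = 0.0456·(2800/31.944) ≈ 4.00.
E_I > 1: normal good (luxury).

4.00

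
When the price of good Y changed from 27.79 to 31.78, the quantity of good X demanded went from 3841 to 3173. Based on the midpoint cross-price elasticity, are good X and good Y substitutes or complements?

complements

%ΔQ_x = (3173 − 3841)/[(3841+3173)/2] = -668/3507 ≈ -0.1905.
%ΔP_y = (31.78 − 27.79)/[(27.79+31.78)/2] ≈ 0.1340.
E_xy = -0.1905/0.1340 ≈ -1.422.
E_xy < 0, so the goods are complements.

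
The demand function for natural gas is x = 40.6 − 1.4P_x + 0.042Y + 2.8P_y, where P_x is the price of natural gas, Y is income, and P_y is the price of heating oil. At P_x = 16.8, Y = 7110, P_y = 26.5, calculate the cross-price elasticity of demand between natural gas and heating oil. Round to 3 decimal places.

0.190

At the given point, x = 40.6 − 1.4(16.8) + 0.042(7110) + 2.8(26.5) = 40.6 − 23.52 + 298.62 + 74.2 = 389.9.
∂x/∂P_y = +2.8, so E_xy = 2.8·(26.5/389.9) ≈ 0.190.
E_xy > 0: the goods are substitutes.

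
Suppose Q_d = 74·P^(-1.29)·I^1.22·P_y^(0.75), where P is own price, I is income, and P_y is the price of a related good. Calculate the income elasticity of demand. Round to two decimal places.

1.22

For a Cobb–Douglas (constant-elasticity) form Q_d = A·I^α·…, the elasticity with respect to I equals the exponent α at every point.
Here the exponent on I is 1.22, so the income elasticity of demand is 1.22.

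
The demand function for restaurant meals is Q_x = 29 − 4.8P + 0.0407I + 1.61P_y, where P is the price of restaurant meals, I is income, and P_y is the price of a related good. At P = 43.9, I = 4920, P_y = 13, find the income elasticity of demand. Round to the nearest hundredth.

Substituting, Q_x = 29 − 4.8(43.9) + 0.0407(4920) + 1.61(13) = 29 − 210.72 + 200.244 + 20.93 = 39.454.
∂Q_x/∂I = +0.0407, so E_I = 0.0407·(4920/39.454) ≈ 5.08.
E_I > 1: normal good (luxury).

5.08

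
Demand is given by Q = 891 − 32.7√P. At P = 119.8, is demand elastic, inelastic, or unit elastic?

inelastic

At P = 119.8, Q = 533.0881.
dQ/dP = −32.7/(2√P) = −32.7/(2·10.9453).
Point elasticity E = (dQ/dP)·(P/Q) = -1.4938 × 119.8/533.0881 ≈ -0.336.
|E| ≈ 0.336 < 1, so demand is inelastic.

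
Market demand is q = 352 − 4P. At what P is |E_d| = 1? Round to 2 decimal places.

44.00

For linear demand q = a − bP, E = −bP/(a − bP). |E| = 1 ⇒ bP = a − bP ⇒ P = a/(2b).
P = 352/(2·4) = 44.00.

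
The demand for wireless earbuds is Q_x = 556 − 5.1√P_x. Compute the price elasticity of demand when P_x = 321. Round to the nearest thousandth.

-0.098

At P_x = 321, Q_x = 464.626.
dQ_x/dP_x = −5.1/(2√P_x) = −5.1/(2·17.9165).
Point elasticity E = (dQ_x/dP_x)·(P_x/Q_x) = -0.1423 × 321/464.626 ≈ -0.098.
|E| < 1, so demand is inelastic at this price.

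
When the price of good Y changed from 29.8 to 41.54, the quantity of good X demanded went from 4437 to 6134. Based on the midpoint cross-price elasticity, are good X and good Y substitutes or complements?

substitutes

%ΔQ_x = (6134 − 4437)/[(4437+6134)/2] = 1697/5285.5 ≈ 0.3211.
%ΔP_y = (41.54 − 29.8)/[(29.8+41.54)/2] ≈ 0.3291.
E_xy = 0.3211/0.3291 ≈ 0.976.
E_xy > 0, so the goods are substitutes.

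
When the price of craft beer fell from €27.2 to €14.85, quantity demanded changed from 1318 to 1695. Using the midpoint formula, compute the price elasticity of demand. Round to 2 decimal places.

%Δq = (1695 − 1318)/[(1318 + 1695)/2] = 377/1506.5 ≈ 0.2502.
%ΔP = (14.85 − 27.2)/[(27.2 + 14.85)/2] = -12.35/21.025 ≈ -0.5874.
Arc elasticity E = %Δq/%ΔP ≈ 0.2502/-0.5874 ≈ -0.43.
|E| < 1: demand is inelastic over this range.

-0.43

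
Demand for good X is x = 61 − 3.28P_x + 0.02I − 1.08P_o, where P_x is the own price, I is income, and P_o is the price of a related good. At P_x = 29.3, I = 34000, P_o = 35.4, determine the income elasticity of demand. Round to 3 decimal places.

Substituting, x = 61 − 3.28(29.3) + 0.02(34000) − 1.08(35.4) = 61 − 96.104 + 680 − 38.232 = 606.664.
∂x/∂I = +0.02, so E_I = 0.02·(34000/606.664) ≈ 1.121.
E_I > 1: normal good (luxury).

1.121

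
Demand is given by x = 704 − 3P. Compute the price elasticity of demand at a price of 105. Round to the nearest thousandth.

-0.810

At P = 105, x = 389.
dx/dP = −3.
Point elasticity E = (dx/dP)·(P/x) = -3 × 105/389 ≈ -0.810.
|E| < 1, so demand is inelastic at this price.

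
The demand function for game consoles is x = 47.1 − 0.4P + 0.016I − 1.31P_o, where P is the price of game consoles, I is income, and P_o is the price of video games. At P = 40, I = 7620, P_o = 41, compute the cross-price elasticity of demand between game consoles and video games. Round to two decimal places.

-0.54

At the given point, x = 47.1 − 0.4(40) + 0.016(7620) − 1.31(41) = 47.1 − 16 + 121.92 − 53.71 = 99.31.
∂x/∂P_o = −1.31, so E_xy = -1.31·(41/99.31) ≈ -0.54.
E_xy < 0: the goods are complements.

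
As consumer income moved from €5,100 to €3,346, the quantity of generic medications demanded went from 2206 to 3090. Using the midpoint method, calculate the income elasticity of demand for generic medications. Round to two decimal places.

%ΔQ = (3090 − 2206)/[(2206+3090)/2] = 884/2648 ≈ 0.3338.
%ΔY = (3,346 − 5,100)/[(5,100+3,346)/2] = -1754/4223 ≈ -0.4153.
E_I = %ΔQ/%ΔY ≈ -0.80.
E_I < 0: inferior good.

-0.80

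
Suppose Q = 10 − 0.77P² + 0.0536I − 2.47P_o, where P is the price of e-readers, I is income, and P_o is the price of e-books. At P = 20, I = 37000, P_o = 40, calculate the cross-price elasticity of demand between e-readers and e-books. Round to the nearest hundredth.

Evaluating quantity at (P, I, P_o) gives Q = 10 − 0.77(20)² + 0.0536(37000) − 2.47(40) = 10 − 308 + 1983.2 − 98.8 = 1586.4.
∂Q/∂P_o = −2.47, so E_xy = -2.47·(40/1586.4) ≈ -0.06.
E_xy < 0: the goods are complements.

-0.06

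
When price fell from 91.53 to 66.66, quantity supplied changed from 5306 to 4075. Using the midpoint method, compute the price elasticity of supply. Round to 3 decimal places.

0.835

%Δq = (4075 − 5306)/[(5306 + 4075)/2] = -1231/4690.5 ≈ -0.2624.
%ΔP = (66.66 − 91.53)/[(91.53 + 66.66)/2] = -24.87/79.095 ≈ -0.3144.
Arc elasticity E = %Δq/%ΔP ≈ -0.2624/-0.3144 ≈ 0.835.
|E| < 1: supply is inelastic over this range.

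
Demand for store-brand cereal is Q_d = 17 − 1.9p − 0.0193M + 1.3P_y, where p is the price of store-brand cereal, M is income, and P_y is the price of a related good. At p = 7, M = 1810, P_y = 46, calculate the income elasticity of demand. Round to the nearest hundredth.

First evaluate Q_d: 17 − 1.9(7) − 0.0193(1810) + 1.3(46) = 17 − 13.3 − 34.933 + 59.8 = 28.567.
∂Q_d/∂M = −0.0193, so E_I = -0.0193·(1810/28.567) ≈ -1.22.
E_I < 0: inferior good.

-1.22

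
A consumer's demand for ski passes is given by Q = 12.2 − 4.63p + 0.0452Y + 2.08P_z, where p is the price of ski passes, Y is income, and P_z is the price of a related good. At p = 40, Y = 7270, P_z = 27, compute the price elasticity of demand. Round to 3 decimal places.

-0.875

Q = 12.2 − 4.63(40) + 0.0452(7270) + 2.08(27) = 12.2 − 185.2 + 328.604 + 56.16 = 211.764.
∂Q/∂p = −4.63, so E_p = (−4.63)·(40/211.764) ≈ -0.875.
|E_p| < 1: demand is inelastic.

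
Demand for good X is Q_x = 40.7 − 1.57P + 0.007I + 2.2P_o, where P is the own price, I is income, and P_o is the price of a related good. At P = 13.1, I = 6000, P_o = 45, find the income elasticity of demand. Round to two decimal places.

0.26

Evaluating quantity at (P, I, P_o) gives Q_x = 40.7 − 1.57(13.1) + 0.007(6000) + 2.2(45) = 40.7 − 20.567 + 42 + 99 = 161.133.
∂Q_x/∂I = +0.007, so E_I = 0.007·(6000/161.133) ≈ 0.26.
E_I ∈ (0,1): normal good (necessity).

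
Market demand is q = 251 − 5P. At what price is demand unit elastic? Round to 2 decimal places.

25.10

For linear demand q = a − bP, E = −bP/(a − bP). |E| = 1 ⇒ bP = a − bP ⇒ P = a/(2b).
P = 251/(2·5) = 25.10.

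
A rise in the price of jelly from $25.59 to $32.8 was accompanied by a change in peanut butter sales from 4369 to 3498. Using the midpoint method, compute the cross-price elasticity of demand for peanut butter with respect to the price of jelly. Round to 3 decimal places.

-0.897

%ΔQ_x = (3498 − 4369)/[(4369+3498)/2] = -871/3933.5 ≈ -0.2214.
%ΔP_y = (32.8 − 25.59)/[(25.59+32.8)/2] ≈ 0.2470.
E_xy = -0.2214/0.2470 ≈ -0.897.
E_xy < 0, so peanut butter and jelly are complements.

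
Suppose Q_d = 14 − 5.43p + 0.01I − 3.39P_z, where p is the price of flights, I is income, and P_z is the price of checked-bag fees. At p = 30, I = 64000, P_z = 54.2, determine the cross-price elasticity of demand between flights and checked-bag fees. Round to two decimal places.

-0.60

At the given point, Q_d = 14 − 5.43(30) + 0.01(64000) − 3.39(54.2) = 14 − 162.9 + 640 − 183.738 = 307.362.
∂Q_d/∂P_z = −3.39, so E_xy = -3.39·(54.2/307.362) ≈ -0.60.
E_xy < 0: the goods are complements.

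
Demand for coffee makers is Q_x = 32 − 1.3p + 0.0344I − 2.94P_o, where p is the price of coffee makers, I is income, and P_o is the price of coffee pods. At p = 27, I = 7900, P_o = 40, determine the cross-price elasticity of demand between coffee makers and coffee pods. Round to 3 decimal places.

-0.778

Evaluating quantity at (p, I, P_o) gives Q_x = 32 − 1.3(27) + 0.0344(7900) − 2.94(40) = 32 − 35.1 + 271.76 − 117.6 = 151.06.
∂Q_x/∂P_o = −2.94, so E_xy = -2.94·(40/151.06) ≈ -0.778.
E_xy < 0: the goods are complements.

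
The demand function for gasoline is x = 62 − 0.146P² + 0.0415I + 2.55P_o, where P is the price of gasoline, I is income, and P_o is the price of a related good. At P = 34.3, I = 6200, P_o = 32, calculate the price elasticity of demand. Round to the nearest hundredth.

x = 62 − 0.146(34.3)² + 0.0415(6200) + 2.55(32) = 62 − 171.7675 + 257.3 + 81.6 = 229.1325.
∂x/∂P = −2·0.146·P = -10.0156, so E_p = -10.0156·(34.3/229.1325) ≈ -1.50.
|E_p| > 1: demand is elastic.

-1.50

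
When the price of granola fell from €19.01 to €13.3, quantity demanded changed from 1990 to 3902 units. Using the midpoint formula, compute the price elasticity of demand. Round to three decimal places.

-1.836

%ΔQ = (3902 − 1990)/[(1990 + 3902)/2] = 1912/2946 ≈ 0.6490.
%Δp = (13.3 − 19.01)/[(19.01 + 13.3)/2] = -5.71/16.155 ≈ -0.3535.
Arc elasticity E = %ΔQ/%Δp ≈ 0.6490/-0.3535 ≈ -1.836.
|E| > 1: demand is elastic over this range.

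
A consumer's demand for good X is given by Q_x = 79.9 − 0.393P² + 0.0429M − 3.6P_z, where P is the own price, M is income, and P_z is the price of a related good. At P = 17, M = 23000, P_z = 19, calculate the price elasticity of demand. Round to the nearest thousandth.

-0.257

Evaluating quantity at (P, M, P_z) gives Q_x = 79.9 − 0.393(17)² + 0.0429(23000) − 3.6(19) = 79.9 − 113.577 + 986.7 − 68.4 = 884.623.
∂Q_x/∂P = −2·0.393·P = -13.362, so E_p = -13.362·(17/884.623) ≈ -0.257.
|E_p| < 1: demand is inelastic.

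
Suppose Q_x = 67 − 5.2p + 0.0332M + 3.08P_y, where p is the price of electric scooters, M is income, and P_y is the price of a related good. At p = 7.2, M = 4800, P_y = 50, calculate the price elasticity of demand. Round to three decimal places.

Q_x = 67 − 5.2(7.2) + 0.0332(4800) + 3.08(50) = 67 − 37.44 + 159.36 + 154 = 342.92.
∂Q_x/∂p = −5.2, so E_p = (−5.2)·(7.2/342.92) ≈ -0.109.
|E_p| < 1: demand is inelastic.

-0.109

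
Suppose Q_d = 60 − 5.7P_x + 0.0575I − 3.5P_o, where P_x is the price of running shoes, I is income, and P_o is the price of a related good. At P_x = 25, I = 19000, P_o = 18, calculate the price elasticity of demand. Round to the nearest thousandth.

-0.150

Substituting, Q_d = 60 − 5.7(25) + 0.0575(19000) − 3.5(18) = 60 − 142.5 + 1092.5 − 63 = 947.
∂Q_d/∂P_x = −5.7, so E_p = (−5.7)·(25/947) ≈ -0.150.
|E_p| < 1: demand is inelastic.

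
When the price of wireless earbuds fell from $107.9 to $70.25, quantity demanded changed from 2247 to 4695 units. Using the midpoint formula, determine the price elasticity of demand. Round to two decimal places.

%ΔQ = (4695 − 2247)/[(2247 + 4695)/2] = 2448/3471 ≈ 0.7053.
%ΔP = (70.25 − 107.9)/[(107.9 + 70.25)/2] = -37.65/89.075 ≈ -0.4227.
Arc elasticity E = %ΔQ/%ΔP ≈ 0.7053/-0.4227 ≈ -1.67.
|E| > 1: demand is elastic over this range.

-1.67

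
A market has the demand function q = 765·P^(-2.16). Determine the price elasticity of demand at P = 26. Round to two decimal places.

For a Cobb–Douglas (constant-elasticity) form q = A·P^α·…, the elasticity with respect to P equals the exponent α at every point.
Here the exponent on P is -2.16, so the price elasticity of demand is -2.16.

-2.16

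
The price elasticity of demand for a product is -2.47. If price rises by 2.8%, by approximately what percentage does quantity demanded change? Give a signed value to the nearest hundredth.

%ΔQ ≈ E × %ΔP = (-2.47) × (2.8%) ≈ -6.92%.

-6.92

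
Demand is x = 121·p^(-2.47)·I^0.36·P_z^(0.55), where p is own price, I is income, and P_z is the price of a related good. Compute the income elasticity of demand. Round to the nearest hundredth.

For a Cobb–Douglas (constant-elasticity) form x = A·I^α·…, the elasticity with respect to I equals the exponent α at every point.
Here the exponent on I is 0.36, so the income elasticity of demand is 0.36.

0.36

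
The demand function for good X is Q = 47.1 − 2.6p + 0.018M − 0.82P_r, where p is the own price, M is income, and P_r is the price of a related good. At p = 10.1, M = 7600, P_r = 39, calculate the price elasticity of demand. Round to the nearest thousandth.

-0.209

At the given point, Q = 47.1 − 2.6(10.1) + 0.018(7600) − 0.82(39) = 47.1 − 26.26 + 136.8 − 31.98 = 125.66.
∂Q/∂p = −2.6, so E_p = (−2.6)·(10.1/125.66) ≈ -0.209.
|E_p| < 1: demand is inelastic.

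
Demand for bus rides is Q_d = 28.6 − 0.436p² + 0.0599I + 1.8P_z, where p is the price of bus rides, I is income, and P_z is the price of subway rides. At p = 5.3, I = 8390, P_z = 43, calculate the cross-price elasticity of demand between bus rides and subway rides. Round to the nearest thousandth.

At the given point, Q_d = 28.6 − 0.436(5.3)² + 0.0599(8390) + 1.8(43) = 28.6 − 12.2472 + 502.561 + 77.4 = 596.3138.
∂Q_d/∂P_z = +1.8, so E_xy = 1.8·(43/596.3138) ≈ 0.130.
E_xy > 0: the goods are substitutes.

0.130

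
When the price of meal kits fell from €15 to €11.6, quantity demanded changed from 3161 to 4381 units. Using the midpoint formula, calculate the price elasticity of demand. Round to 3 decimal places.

%ΔQ = (4381 − 3161)/[(3161 + 4381)/2] = 1220/3771 ≈ 0.3235.
%Δp = (11.6 − 15)/[(15 + 11.6)/2] = -3.4/13.3 ≈ -0.2556.
Arc elasticity E = %ΔQ/%Δp ≈ 0.3235/-0.2556 ≈ -1.266.
|E| > 1: demand is elastic over this range.

-1.266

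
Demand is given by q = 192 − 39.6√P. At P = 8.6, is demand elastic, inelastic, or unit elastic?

inelastic

At P = 8.6, q = 75.87.
dq/dP = −39.6/(2√P) = −39.6/(2·2.9326).
Point elasticity E = (dq/dP)·(P/q) = -6.7517 × 8.6/75.87 ≈ -0.765.
|E| ≈ 0.765 < 1, so demand is inelastic.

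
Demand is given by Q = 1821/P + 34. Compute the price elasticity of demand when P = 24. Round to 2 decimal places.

-0.69

At P = 24, Q = 109.875.
dQ/dP = −1821/P² = −3.1615.
Point elasticity E = (dQ/dP)·(P/Q) = -3.1615 × 24/109.875 ≈ -0.69.
|E| < 1, so demand is inelastic at this price.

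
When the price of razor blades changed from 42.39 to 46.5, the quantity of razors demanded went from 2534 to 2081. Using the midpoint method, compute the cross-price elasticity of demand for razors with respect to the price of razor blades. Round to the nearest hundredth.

%ΔQ_x = (2081 − 2534)/[(2534+2081)/2] = -453/2307.5 ≈ -0.1963.
%ΔP_y = (46.5 − 42.39)/[(42.39+46.5)/2] ≈ 0.0925.
E_xy = -0.1963/0.0925 ≈ -2.12.
E_xy < 0, so razors and razor blades are complements.

-2.12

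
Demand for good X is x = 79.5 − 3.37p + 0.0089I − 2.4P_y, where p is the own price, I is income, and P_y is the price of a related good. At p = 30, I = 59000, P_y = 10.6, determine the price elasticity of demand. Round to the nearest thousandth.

x = 79.5 − 3.37(30) + 0.0089(59000) − 2.4(10.6) = 79.5 − 101.1 + 525.1 − 25.44 = 478.06.
∂x/∂p = −3.37, so E_p = (−3.37)·(30/478.06) ≈ -0.211.
|E_p| < 1: demand is inelastic.

-0.211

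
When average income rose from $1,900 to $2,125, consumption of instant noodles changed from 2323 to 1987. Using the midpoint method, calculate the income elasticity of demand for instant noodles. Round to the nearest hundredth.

%ΔQ = (1987 − 2323)/[(2323+1987)/2] = -336/2155 ≈ -0.1559.
%ΔI = (2,125 − 1,900)/[(1,900+2,125)/2] = 225/2012.5 ≈ 0.1118.
E_I = %ΔQ/%ΔI ≈ -1.39.
E_I < 0: inferior good.

-1.39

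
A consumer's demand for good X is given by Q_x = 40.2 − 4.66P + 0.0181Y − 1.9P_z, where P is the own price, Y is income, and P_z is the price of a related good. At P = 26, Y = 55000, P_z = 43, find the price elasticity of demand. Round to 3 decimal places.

-0.145

First evaluate Q_x: 40.2 − 4.66(26) + 0.0181(55000) − 1.9(43) = 40.2 − 121.16 + 995.5 − 81.7 = 832.84.
∂Q_x/∂P = −4.66, so E_p = (−4.66)·(26/832.84) ≈ -0.145.
|E_p| < 1: demand is inelastic.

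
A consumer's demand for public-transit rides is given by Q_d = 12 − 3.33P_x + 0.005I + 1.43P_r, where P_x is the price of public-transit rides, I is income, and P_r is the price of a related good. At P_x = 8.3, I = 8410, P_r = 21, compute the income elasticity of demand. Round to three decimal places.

0.745

Substituting, Q_d = 12 − 3.33(8.3) + 0.005(8410) + 1.43(21) = 12 − 27.639 + 42.05 + 30.03 = 56.441.
∂Q_d/∂I = +0.005, so E_I = 0.005·(8410/56.441) ≈ 0.745.
E_I ∈ (0,1): normal good (necessity).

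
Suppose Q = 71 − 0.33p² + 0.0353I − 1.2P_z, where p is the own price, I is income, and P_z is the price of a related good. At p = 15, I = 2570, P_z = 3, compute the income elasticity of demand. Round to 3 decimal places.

1.082

Substituting, Q = 71 − 0.33(15)² + 0.0353(2570) − 1.2(3) = 71 − 74.25 + 90.721 − 3.6 = 83.871.
∂Q/∂I = +0.0353, so E_I = 0.0353·(2570/83.871) ≈ 1.082.
E_I > 1: normal good (luxury).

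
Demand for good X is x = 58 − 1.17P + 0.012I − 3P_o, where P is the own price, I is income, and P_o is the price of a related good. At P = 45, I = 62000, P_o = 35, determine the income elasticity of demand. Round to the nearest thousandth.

At the given point, x = 58 − 1.17(45) + 0.012(62000) − 3(35) = 58 − 52.65 + 744 − 105 = 644.35.
∂x/∂I = +0.012, so E_I = 0.012·(62000/644.35) ≈ 1.155.
E_I > 1: normal good (luxury).

1.155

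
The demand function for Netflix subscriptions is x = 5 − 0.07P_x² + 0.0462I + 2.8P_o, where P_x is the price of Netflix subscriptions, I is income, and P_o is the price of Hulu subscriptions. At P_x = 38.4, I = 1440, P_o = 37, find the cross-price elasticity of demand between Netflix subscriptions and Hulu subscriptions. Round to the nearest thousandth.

1.441

x = 5 − 0.07(38.4)² + 0.0462(1440) + 2.8(37) = 5 − 103.2192 + 66.528 + 103.6 = 71.9088.
∂x/∂P_o = +2.8, so E_xy = 2.8·(37/71.9088) ≈ 1.441.
E_xy > 0: the goods are substitutes.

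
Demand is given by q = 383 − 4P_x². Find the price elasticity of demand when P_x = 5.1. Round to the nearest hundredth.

At P_x = 5.1, q = 278.96.
dq/dP_x = −2·4·P_x = −40.8.
Point elasticity E = (dq/dP_x)·(P_x/q) = -40.8 × 5.1/278.96 ≈ -0.75.
|E| < 1, so demand is inelastic at this price.

-0.75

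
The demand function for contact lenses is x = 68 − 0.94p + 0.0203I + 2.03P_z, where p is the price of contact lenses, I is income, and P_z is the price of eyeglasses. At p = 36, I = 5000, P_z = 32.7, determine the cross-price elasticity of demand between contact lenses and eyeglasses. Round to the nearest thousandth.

0.329

First evaluate x: 68 − 0.94(36) + 0.0203(5000) + 2.03(32.7) = 68 − 33.84 + 101.5 + 66.381 = 202.041.
∂x/∂P_z = +2.03, so E_xy = 2.03·(32.7/202.041) ≈ 0.329.
E_xy > 0: the goods are substitutes.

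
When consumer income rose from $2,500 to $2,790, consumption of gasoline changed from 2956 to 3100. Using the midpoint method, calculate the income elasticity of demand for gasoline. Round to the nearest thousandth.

%ΔQ = (3100 − 2956)/[(2956+3100)/2] = 144/3028 ≈ 0.0476.
%ΔI = (2,790 − 2,500)/[(2,500+2,790)/2] = 290/2645 ≈ 0.1096.
E_I = %ΔQ/%ΔI ≈ 0.434.
E_I ∈ (0,1): normal good (necessity).

0.434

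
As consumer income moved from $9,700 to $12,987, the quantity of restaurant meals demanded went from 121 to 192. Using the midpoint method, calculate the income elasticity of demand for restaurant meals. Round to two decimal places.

%ΔQ = (192 − 121)/[(121+192)/2] = 71/156.5 ≈ 0.4537.
%ΔY = (12,987 − 9,700)/[(9,700+12,987)/2] = 3287/11343.5 ≈ 0.2898.
E_I = %ΔQ/%ΔY ≈ 1.57.
E_I > 1: normal good (luxury).

1.57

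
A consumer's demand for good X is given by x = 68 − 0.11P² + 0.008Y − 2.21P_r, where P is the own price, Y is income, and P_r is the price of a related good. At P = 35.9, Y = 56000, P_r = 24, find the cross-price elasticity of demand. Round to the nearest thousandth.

Substituting, x = 68 − 0.11(35.9)² + 0.008(56000) − 2.21(24) = 68 − 141.7691 + 448 − 53.04 = 321.1909.
∂x/∂P_r = −2.21, so E_xy = -2.21·(24/321.1909) ≈ -0.165.
E_xy < 0: the goods are complements.

-0.165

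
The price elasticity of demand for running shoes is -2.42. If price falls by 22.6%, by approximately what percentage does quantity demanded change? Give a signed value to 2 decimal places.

54.69

%ΔQ ≈ E × %ΔP = (-2.42) × (-22.6%) ≈ 54.69%.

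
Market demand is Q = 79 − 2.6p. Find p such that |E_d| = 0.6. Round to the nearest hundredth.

Set −bp/(a − bp) = −0.6 ⇒ bp = 0.6(a − bp) ⇒ bp(1+0.6) = 0.6·a.
p = 0.6·79/(2.6·1.6) ≈ 11.39.

11.39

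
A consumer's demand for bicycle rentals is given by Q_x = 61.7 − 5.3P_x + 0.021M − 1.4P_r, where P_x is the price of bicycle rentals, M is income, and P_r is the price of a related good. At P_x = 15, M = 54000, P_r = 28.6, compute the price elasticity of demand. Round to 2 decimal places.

At the given point, Q_x = 61.7 − 5.3(15) + 0.021(54000) − 1.4(28.6) = 61.7 − 79.5 + 1134 − 40.04 = 1076.16.
∂Q_x/∂P_x = −5.3, so E_p = (−5.3)·(15/1076.16) ≈ -0.07.
|E_p| < 1: demand is inelastic.

-0.07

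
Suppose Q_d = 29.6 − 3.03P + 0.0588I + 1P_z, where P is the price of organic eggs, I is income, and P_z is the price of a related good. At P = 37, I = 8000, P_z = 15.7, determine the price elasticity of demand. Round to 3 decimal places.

Substituting, Q_d = 29.6 − 3.03(37) + 0.0588(8000) + 1(15.7) = 29.6 − 112.11 + 470.4 + 15.7 = 403.59.
∂Q_d/∂P = −3.03, so E_p = (−3.03)·(37/403.59) ≈ -0.278.
|E_p| < 1: demand is inelastic.

-0.278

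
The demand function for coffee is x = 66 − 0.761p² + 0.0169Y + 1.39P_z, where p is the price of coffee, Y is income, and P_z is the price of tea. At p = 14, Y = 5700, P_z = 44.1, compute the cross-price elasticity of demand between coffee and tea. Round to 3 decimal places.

At the given point, x = 66 − 0.761(14)² + 0.0169(5700) + 1.39(44.1) = 66 − 149.156 + 96.33 + 61.299 = 74.473.
∂x/∂P_z = +1.39, so E_xy = 1.39·(44.1/74.473) ≈ 0.823.
E_xy > 0: the goods are substitutes.

0.823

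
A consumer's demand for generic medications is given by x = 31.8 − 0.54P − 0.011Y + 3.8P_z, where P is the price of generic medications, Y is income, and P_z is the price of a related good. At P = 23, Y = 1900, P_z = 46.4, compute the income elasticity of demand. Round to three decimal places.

-0.120

Evaluating quantity at (P, Y, P_z) gives x = 31.8 − 0.54(23) − 0.011(1900) + 3.8(46.4) = 31.8 − 12.42 − 20.9 + 176.32 = 174.8.
∂x/∂Y = −0.011, so E_I = -0.011·(1900/174.8) ≈ -0.120.
E_I < 0: inferior good.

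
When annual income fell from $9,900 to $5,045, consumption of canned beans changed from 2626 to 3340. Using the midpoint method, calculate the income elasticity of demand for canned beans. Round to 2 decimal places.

-0.37

%ΔQ = (3340 − 2626)/[(2626+3340)/2] = 714/2983 ≈ 0.2394.
%ΔI = (5,045 − 9,900)/[(9,900+5,045)/2] = -4855/7472.5 ≈ -0.6497.
E_I = %ΔQ/%ΔI ≈ -0.37.
E_I < 0: inferior good.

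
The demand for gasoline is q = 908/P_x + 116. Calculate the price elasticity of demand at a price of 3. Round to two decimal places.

At P_x = 3, q = 418.6667.
dq/dP_x = −908/P_x² = −100.8889.
Point elasticity E = (dq/dP_x)·(P_x/q) = -100.8889 × 3/418.6667 ≈ -0.72.
|E| < 1, so demand is inelastic at this price.

-0.72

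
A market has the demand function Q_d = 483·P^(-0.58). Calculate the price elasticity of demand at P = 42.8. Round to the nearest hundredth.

-0.58

For a Cobb–Douglas (constant-elasticity) form Q_d = A·P^α·…, the elasticity with respect to P equals the exponent α at every point.
Here the exponent on P is -0.58, so the price elasticity of demand is -0.58.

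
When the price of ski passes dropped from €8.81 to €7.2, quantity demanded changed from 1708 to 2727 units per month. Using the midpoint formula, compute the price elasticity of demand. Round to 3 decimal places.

%ΔQ = (2727 − 1708)/[(1708 + 2727)/2] = 1019/2217.5 ≈ 0.4595.
%ΔP = (7.2 − 8.81)/[(8.81 + 7.2)/2] = -1.61/8.005 ≈ -0.2011.
Arc elasticity E = %ΔQ/%ΔP ≈ 0.4595/-0.2011 ≈ -2.285.
|E| > 1: demand is elastic over this range.

-2.285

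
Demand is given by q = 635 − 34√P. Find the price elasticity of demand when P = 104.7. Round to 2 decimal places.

-0.61

At P = 104.7, q = 287.1017.
dq/dP = −34/(2√P) = −34/(2·10.2323).
Point elasticity E = (dq/dP)·(P/q) = -1.6614 × 104.7/287.1017 ≈ -0.61.
|E| < 1, so demand is inelastic at this price.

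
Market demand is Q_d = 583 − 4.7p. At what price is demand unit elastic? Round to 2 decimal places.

62.02

For linear demand Q_d = a − bp, E = −bp/(a − bp). |E| = 1 ⇒ bp = a − bp ⇒ p = a/(2b).
p = 583/(2·4.7) ≈ 62.02.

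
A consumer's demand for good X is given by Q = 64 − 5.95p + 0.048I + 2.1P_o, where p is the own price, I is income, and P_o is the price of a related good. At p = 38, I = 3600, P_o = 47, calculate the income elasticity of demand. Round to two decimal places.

Substituting, Q = 64 − 5.95(38) + 0.048(3600) + 2.1(47) = 64 − 226.1 + 172.8 + 98.7 = 109.4.
∂Q/∂I = +0.048, so E_I = 0.048·(3600/109.4) ≈ 1.58.
E_I > 1: normal good (luxury).

1.58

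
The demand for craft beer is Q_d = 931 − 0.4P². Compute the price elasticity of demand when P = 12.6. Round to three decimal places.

At P = 12.6, Q_d = 867.496.
dQ_d/dP = −2·0.4·P = −10.08.
Point elasticity E = (dQ_d/dP)·(P/Q_d) = -10.08 × 12.6/867.496 ≈ -0.146.
|E| < 1, so demand is inelastic at this price.

-0.146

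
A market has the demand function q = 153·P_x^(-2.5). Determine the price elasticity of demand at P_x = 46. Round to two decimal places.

For a Cobb–Douglas (constant-elasticity) form q = A·P_x^α·…, the elasticity with respect to P_x equals the exponent α at every point.
Here the exponent on P_x is -2.5, so the price elasticity of demand is -2.50.

-2.50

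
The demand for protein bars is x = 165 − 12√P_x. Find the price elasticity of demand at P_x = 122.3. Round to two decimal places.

-2.05

At P_x = 122.3, x = 32.2928.
dx/dP_x = −12/(2√P_x) = −12/(2·11.0589).
Point elasticity E = (dx/dP_x)·(P_x/x) = -0.5425 × 122.3/32.2928 ≈ -2.05.
|E| > 1, so demand is elastic at this price.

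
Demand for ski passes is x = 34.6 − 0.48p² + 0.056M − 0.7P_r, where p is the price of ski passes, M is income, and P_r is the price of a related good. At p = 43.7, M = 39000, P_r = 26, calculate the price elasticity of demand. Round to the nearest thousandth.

Substituting, x = 34.6 − 0.48(43.7)² + 0.056(39000) − 0.7(26) = 34.6 − 916.6512 + 2184 − 18.2 = 1283.7488.
∂x/∂p = −2·0.48·p = -41.952, so E_p = -41.952·(43.7/1283.7488) ≈ -1.428.
|E_p| > 1: demand is elastic.

-1.428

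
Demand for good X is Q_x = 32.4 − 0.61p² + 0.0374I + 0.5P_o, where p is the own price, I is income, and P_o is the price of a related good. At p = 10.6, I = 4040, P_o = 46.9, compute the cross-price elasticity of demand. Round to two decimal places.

At the given point, Q_x = 32.4 − 0.61(10.6)² + 0.0374(4040) + 0.5(46.9) = 32.4 − 68.5396 + 151.096 + 23.45 = 138.4064.
∂Q_x/∂P_o = +0.5, so E_xy = 0.5·(46.9/138.4064) ≈ 0.17.
E_xy > 0: the goods are substitutes.

0.17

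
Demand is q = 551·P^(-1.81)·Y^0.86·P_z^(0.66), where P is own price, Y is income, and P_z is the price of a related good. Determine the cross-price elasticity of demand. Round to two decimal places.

0.66

For a Cobb–Douglas (constant-elasticity) form q = A·P_z^α·…, the elasticity with respect to P_z equals the exponent α at every point.
Here the exponent on P_z is 0.66, so the cross-price elasticity of demand is 0.66.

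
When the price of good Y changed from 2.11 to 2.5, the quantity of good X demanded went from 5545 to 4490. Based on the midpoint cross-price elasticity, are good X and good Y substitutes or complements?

complements

%ΔQ_x = (4490 − 5545)/[(5545+4490)/2] = -1055/5017.5 ≈ -0.2103.
%ΔP_y = (2.5 − 2.11)/[(2.11+2.5)/2] ≈ 0.1692.
E_xy = -0.2103/0.1692 ≈ -1.243.
E_xy < 0, so the goods are complements.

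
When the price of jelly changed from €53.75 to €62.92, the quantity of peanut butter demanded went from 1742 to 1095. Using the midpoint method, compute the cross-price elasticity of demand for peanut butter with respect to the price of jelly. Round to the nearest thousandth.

-2.902

%ΔQ_x = (1095 − 1742)/[(1742+1095)/2] = -647/1418.5 ≈ -0.4561.
%ΔP_y = (62.92 − 53.75)/[(53.75+62.92)/2] ≈ 0.1572.
E_xy = -0.4561/0.1572 ≈ -2.902.
E_xy < 0, so peanut butter and jelly are complements.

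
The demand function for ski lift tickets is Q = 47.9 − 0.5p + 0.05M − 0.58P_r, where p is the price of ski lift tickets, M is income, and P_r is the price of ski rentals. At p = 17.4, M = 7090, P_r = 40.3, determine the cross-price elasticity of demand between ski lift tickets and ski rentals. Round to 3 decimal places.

Q = 47.9 − 0.5(17.4) + 0.05(7090) − 0.58(40.3) = 47.9 − 8.7 + 354.5 − 23.374 = 370.326.
∂Q/∂P_r = −0.58, so E_xy = -0.58·(40.3/370.326) ≈ -0.063.
E_xy < 0: the goods are complements.

-0.063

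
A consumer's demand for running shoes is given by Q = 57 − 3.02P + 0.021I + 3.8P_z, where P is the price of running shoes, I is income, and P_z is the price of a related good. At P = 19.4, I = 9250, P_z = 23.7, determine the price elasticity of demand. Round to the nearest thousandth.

At the given point, Q = 57 − 3.02(19.4) + 0.021(9250) + 3.8(23.7) = 57 − 58.588 + 194.25 + 90.06 = 282.722.
∂Q/∂P = −3.02, so E_p = (−3.02)·(19.4/282.722) ≈ -0.207.
|E_p| < 1: demand is inelastic.

-0.207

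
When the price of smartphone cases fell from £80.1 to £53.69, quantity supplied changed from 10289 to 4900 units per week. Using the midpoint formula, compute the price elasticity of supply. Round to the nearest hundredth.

%Δq = (4900 − 10289)/[(10289 + 4900)/2] = -5389/7594.5 ≈ -0.7096.
%Δp = (53.69 − 80.1)/[(80.1 + 53.69)/2] = -26.41/66.895 ≈ -0.3948.
Arc elasticity E = %Δq/%Δp ≈ -0.7096/-0.3948 ≈ 1.80.
|E| > 1: supply is elastic over this range.

1.80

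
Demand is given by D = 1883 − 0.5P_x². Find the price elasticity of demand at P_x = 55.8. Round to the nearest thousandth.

At P_x = 55.8, D = 326.18.
dD/dP_x = −2·0.5·P_x = −55.8.
Point elasticity E = (dD/dP_x)·(P_x/D) = -55.8 × 55.8/326.18 ≈ -9.546.
|E| > 1, so demand is elastic at this price.

-9.546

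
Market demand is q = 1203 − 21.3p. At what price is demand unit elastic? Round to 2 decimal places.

For linear demand q = a − bp, E = −bp/(a − bp). |E| = 1 ⇒ bp = a − bp ⇒ p = a/(2b).
p = 1203/(2·21.3) ≈ 28.24.

28.24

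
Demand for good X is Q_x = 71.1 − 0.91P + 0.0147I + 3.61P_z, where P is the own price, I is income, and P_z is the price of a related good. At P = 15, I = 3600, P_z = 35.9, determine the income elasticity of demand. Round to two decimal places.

Substituting, Q_x = 71.1 − 0.91(15) + 0.0147(3600) + 3.61(35.9) = 71.1 − 13.65 + 52.92 + 129.599 = 239.969.
∂Q_x/∂I = +0.0147, so E_I = 0.0147·(3600/239.969) ≈ 0.22.
E_I ∈ (0,1): normal good (necessity).

0.22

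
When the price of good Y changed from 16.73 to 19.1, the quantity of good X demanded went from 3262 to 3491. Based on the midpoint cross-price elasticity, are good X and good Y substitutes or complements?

substitutes

%ΔQ_x = (3491 − 3262)/[(3262+3491)/2] = 229/3376.5 ≈ 0.0678.
%ΔP_y = (19.1 − 16.73)/[(16.73+19.1)/2] ≈ 0.1323.
E_xy = 0.0678/0.1323 ≈ 0.513.
E_xy > 0, so the goods are substitutes.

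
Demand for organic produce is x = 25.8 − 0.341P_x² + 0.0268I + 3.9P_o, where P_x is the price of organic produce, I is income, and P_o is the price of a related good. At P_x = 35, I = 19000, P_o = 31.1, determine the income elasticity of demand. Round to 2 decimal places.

2.13

At the given point, x = 25.8 − 0.341(35)² + 0.0268(19000) + 3.9(31.1) = 25.8 − 417.725 + 509.2 + 121.29 = 238.565.
∂x/∂I = +0.0268, so E_I = 0.0268·(19000/238.565) ≈ 2.13.
E_I > 1: normal good (luxury).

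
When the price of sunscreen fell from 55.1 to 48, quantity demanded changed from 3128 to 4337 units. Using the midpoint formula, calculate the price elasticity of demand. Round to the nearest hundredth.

-2.35

%ΔQ = (4337 − 3128)/[(3128 + 4337)/2] = 1209/3732.5 ≈ 0.3239.
%Δp = (48 − 55.1)/[(55.1 + 48)/2] = -7.1/51.55 ≈ -0.1377.
Arc elasticity E = %ΔQ/%Δp ≈ 0.3239/-0.1377 ≈ -2.35.
|E| > 1: demand is elastic over this range.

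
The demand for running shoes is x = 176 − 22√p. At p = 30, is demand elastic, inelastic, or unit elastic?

elastic

At p = 30, x = 55.501.
dx/dp = −22/(2√p) = −22/(2·5.4772).
Point elasticity E = (dx/dp)·(p/x) = -2.0083 × 30/55.501 ≈ -1.086.
|E| ≈ 1.086 > 1, so demand is elastic.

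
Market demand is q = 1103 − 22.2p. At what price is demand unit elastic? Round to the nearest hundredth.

For linear demand q = a − bp, E = −bp/(a − bp). |E| = 1 ⇒ bp = a − bp ⇒ p = a/(2b).
p = 1103/(2·22.2) ≈ 24.84.

24.84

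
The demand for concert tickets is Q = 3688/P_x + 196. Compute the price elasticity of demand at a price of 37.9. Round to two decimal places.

At P_x = 37.9, Q = 293.3087.
dQ/dP_x = −3688/P_x² = −2.5675.
Point elasticity E = (dQ/dP_x)·(P_x/Q) = -2.5675 × 37.9/293.3087 ≈ -0.33.
|E| < 1, so demand is inelastic at this price.

-0.33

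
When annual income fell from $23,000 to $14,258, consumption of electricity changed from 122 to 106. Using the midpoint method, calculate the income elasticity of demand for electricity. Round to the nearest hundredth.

%ΔQ = (106 − 122)/[(122+106)/2] = -16/114 ≈ -0.1404.
%ΔM = (14,258 − 23,000)/[(23,000+14,258)/2] = -8742/18629 ≈ -0.4693.
E_I = %ΔQ/%ΔM ≈ 0.30.
E_I ∈ (0,1): normal good (necessity).

0.30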